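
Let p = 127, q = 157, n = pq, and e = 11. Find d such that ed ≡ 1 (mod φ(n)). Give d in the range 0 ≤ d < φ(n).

1787

φ(n) = (p−1)(q−1) = 126·156 = 19656.
Need d with 11·d ≡ 1 (mod 19656). Apply the extended Euclidean algorithm:
19656 = 1786*11 + 10
11 = 1*10 + 1
10 = 10*1 + 0
Back-substitute:
1 = 11 − 10
1 = −19656 + 1787·11
So 11·1787 ≡ 1 (mod 19656), hence d = 1787.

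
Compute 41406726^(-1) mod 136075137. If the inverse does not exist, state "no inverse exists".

no inverse exists

Euclidean algorithm on 136075137, 41406726:
136075137 = 3·41406726 + 11854959
41406726 = 3·11854959 + 5841849
11854959 = 2·5841849 + 171261
5841849 = 34·171261 + 18975
171261 = 9·18975 + 486
18975 = 39·486 + 21
486 = 23·21 + 3
21 = 7·3 + 0
The gcd is 3, not 1, hence no inverse exists.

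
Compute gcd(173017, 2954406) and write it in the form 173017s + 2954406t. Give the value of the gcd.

Repeated division:
2954406 = 17*173017 + 13117
173017 = 13*13117 + 2496
13117 = 5*2496 + 637
2496 = 3*637 + 585
637 = 1*585 + 52
585 = 11*52 + 13
52 = 4*13 + 0
gcd(173017, 2954406) = 13.
Back-substituting:
13 = 585 − 11·52
13 = −11·637 + 12·585
13 = 12·2496 − 47·637
13 = −47·13117 + 247·2496
13 = 247·173017 − 3258·13117
13 = −3258·2954406 + 55633·173017
So 13 = (-3258)·2954406 + (55633)·173017.

13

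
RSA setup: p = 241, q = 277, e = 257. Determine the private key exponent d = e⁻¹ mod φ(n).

φ(n) = (p−1)(q−1) = 240·276 = 66240.
Need d with 257·d ≡ 1 (mod 66240). Apply the extended Euclidean algorithm:
66240 = 257*257 + 191
257 = 1*191 + 66
191 = 2*66 + 59
66 = 1*59 + 7
59 = 8*7 + 3
7 = 2*3 + 1
3 = 3*1 + 0
Back-substitute:
1 = 7 − 2·3
1 = −2·59 + 17·7
1 = 17·66 − 19·59
1 = −19·191 + 55·66
1 = 55·257 − 74·191
1 = −74·66240 + 19073·257
So 257·19073 ≡ 1 (mod 66240), hence d = 19073.

19073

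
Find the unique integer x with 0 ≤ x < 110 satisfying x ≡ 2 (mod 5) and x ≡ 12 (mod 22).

12

Write x = 2 + 5·k. Then 5·k ≡ 12 − 2 ≡ 10 (mod 22).
Need 5⁻¹ mod 22. Extended Euclid on (22, 5):
22 = 4×5 + 2
5 = 2×2 + 1
2 = 2×1 + 0
Back-substitute:
1 = 5 − 2·2
1 = −2·22 + 9·5
5⁻¹ ≡ 9 (mod 22), so k ≡ 9·10 ≡ 2 (mod 22).
x = 2 + 5·2 = 12.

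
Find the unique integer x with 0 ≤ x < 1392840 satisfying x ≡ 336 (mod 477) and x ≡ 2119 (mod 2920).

Write x = 336 + 477·k. Then 477·k ≡ 2119 − 336 ≡ 1783 (mod 2920).
Need 477⁻¹ mod 2920. Extended Euclid on (2920, 477):
2920 = 6×477 + 58
477 = 8×58 + 13
58 = 4×13 + 6
13 = 2×6 + 1
6 = 6×1 + 0
Back-substitute:
1 = 13 − 2·6
1 = −2·58 + 9·13
1 = 9·477 − 74·58
1 = −74·2920 + 453·477
477⁻¹ ≡ 453 (mod 2920), so k ≡ 453·1783 ≡ 1779 (mod 2920).
x = 336 + 477·1779 = 848919.

848919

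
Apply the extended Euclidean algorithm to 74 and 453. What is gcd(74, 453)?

Apply Euclid's algorithm to 453 and 74:
453 = 6·74 + 9
74 = 8·9 + 2
9 = 4·2 + 1
2 = 2·1 + 0
gcd(74, 453) = 1.
Back-substituting:
1 = 9 − 4·2
1 = −4·74 + 33·9
1 = 33·453 − 202·74
So 1 = (33)·453 + (-202)·74.

1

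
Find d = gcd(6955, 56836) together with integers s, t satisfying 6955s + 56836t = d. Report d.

13

Repeated division:
56836 = 8*6955 + 1196
6955 = 5*1196 + 975
1196 = 1*975 + 221
975 = 4*221 + 91
221 = 2*91 + 39
91 = 2*39 + 13
39 = 3*13 + 0
gcd(6955, 56836) = 13.
Back-substituting:
13 = 91 − 2·39
13 = −2·221 + 5·91
13 = 5·975 − 22·221
13 = −22·1196 + 27·975
13 = 27·6955 − 157·1196
13 = −157·56836 + 1283·6955
So 13 = (-157)·56836 + (1283)·6955.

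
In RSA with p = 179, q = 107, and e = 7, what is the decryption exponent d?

φ(n) = (p−1)(q−1) = 178·106 = 18868.
Need d with 7·d ≡ 1 (mod 18868). Apply the extended Euclidean algorithm:
18868 = 2695·7 + 3
7 = 2·3 + 1
3 = 3·1 + 0
Back-substitute:
1 = 7 − 2·3
1 = −2·18868 + 5391·7
So 7·5391 ≡ 1 (mod 18868), hence d = 5391.

5391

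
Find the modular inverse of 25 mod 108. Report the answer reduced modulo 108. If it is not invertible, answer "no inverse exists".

13

Apply the Euclidean algorithm to 108 and 25:
108 = 4×25 + 8
25 = 3×8 + 1
8 = 8×1 + 0
Since gcd(25, 108) = 1, back-substitute to write 1 as a combination:
1 = 25 − 3·8
1 = −3·108 + 13·25
So 25·13 ≡ 1 (mod 108).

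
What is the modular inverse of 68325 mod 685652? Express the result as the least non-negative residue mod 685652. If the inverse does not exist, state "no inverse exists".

158425

gcd(685652, 68325) by repeated division:
685652 = 10*68325 + 2402
68325 = 28*2402 + 1069
2402 = 2*1069 + 264
1069 = 4*264 + 13
264 = 20*13 + 4
13 = 3*4 + 1
4 = 4*1 + 0
Since gcd(68325, 685652) = 1, back-substitute to write 1 as a combination:
1 = 13 − 3·4
1 = −3·264 + 61·13
1 = 61·1069 − 247·264
1 = −247·2402 + 555·1069
1 = 555·68325 − 15787·2402
1 = −15787·685652 + 158425·68325
So 68325·158425 ≡ 1 (mod 685652).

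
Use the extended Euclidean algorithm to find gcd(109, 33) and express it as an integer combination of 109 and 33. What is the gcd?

Repeated division:
109 = 3·33 + 10
33 = 3·10 + 3
10 = 3·3 + 1
3 = 3·1 + 0
gcd(109, 33) = 1.
Working backward:
1 = 10 − 3·3
1 = −3·33 + 10·10
1 = 10·109 − 33·33
So 1 = (10)·109 + (-33)·33.

1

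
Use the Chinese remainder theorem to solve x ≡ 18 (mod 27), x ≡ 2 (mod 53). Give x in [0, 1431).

585

Write x = 18 + 27·k. Then 27·k ≡ 2 − 18 ≡ 37 (mod 53).
Need 27⁻¹ mod 53. Extended Euclid on (53, 27):
53 = 1·27 + 26
27 = 1·26 + 1
26 = 26·1 + 0
Back-substitute:
1 = 27 − 26
1 = −53 + 2·27
27⁻¹ ≡ 2 (mod 53), so k ≡ 2·37 ≡ 21 (mod 53).
x = 18 + 27·21 = 585.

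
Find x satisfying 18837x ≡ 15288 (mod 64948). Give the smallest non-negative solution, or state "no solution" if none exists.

First find gcd(18837, 64948):
64948 = 3*18837 + 8437
18837 = 2*8437 + 1963
8437 = 4*1963 + 585
1963 = 3*585 + 208
585 = 2*208 + 169
208 = 1*169 + 39
169 = 4*39 + 13
39 = 3*13 + 0
gcd = 13 and 13 | 15288, so solutions exist. Divide through by 13: 1449x ≡ 1176 (mod 4996).
Now find 1449⁻¹ mod 4996:
4996 = 3·1449 + 649
1449 = 2·649 + 151
649 = 4·151 + 45
151 = 3·45 + 16
45 = 2·16 + 13
16 = 1·13 + 3
13 = 4·3 + 1
3 = 3·1 + 0
Back-substitute:
1 = 13 − 4·3
1 = −4·16 + 5·13
1 = 5·45 − 14·16
1 = −14·151 + 47·45
1 = 47·649 − 202·151
1 = −202·1449 + 451·649
1 = 451·4996 − 1555·1449
So 1449·(-1555) ≡ 1 (mod 4996), i.e. 1449⁻¹ ≡ 3441.
Then x ≡ 3441·1176 ≡ 4852 (mod 4996); the smallest non-negative solution is x = 4852.

4852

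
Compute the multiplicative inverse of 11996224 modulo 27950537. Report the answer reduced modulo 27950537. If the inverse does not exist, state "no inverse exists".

4489018

Run Euclid on (27950537, 11996224):
27950537 = 2·11996224 + 3958089
11996224 = 3·3958089 + 121957
3958089 = 32·121957 + 55465
121957 = 2·55465 + 11027
55465 = 5·11027 + 330
11027 = 33·330 + 137
330 = 2·137 + 56
137 = 2·56 + 25
56 = 2·25 + 6
25 = 4·6 + 1
6 = 6·1 + 0
The gcd is 1. Working backward:
1 = 25 − 4·6
1 = −4·56 + 9·25
1 = 9·137 − 22·56
1 = −22·330 + 53·137
1 = 53·11027 − 1771·330
1 = −1771·55465 + 8908·11027
1 = 8908·121957 − 19587·55465
1 = −19587·3958089 + 635692·121957
1 = 635692·11996224 − 1926663·3958089
1 = −1926663·27950537 + 4489018·11996224
So 11996224·4489018 ≡ 1 (mod 27950537).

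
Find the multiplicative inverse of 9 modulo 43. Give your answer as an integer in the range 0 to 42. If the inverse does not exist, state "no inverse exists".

24

Extended Euclidean algorithm:
43 = 4×9 + 7
9 = 1×7 + 2
7 = 3×2 + 1
2 = 2×1 + 0
Since gcd(9, 43) = 1, back-substitute to write 1 as a combination:
1 = 7 − 3·2
1 = −3·9 + 4·7
1 = 4·43 − 19·9
Thus 9·(-19) ≡ 1 (mod 43); reducing, -19 mod 43 = 24.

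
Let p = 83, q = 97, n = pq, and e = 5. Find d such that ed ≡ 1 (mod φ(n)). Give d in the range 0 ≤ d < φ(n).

3149

φ(n) = (p−1)(q−1) = 82·96 = 7872.
Need d with 5·d ≡ 1 (mod 7872). Apply the extended Euclidean algorithm:
7872 = 1574×5 + 2
5 = 2×2 + 1
2 = 2×1 + 0
Back-substitute:
1 = 5 − 2·2
1 = −2·7872 + 3149·5
So 5·3149 ≡ 1 (mod 7872), hence d = 3149.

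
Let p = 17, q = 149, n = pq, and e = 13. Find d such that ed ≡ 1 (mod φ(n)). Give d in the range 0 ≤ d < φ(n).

φ(n) = (p−1)(q−1) = 16·148 = 2368.
Need d with 13·d ≡ 1 (mod 2368). Apply the extended Euclidean algorithm:
2368 = 182*13 + 2
13 = 6*2 + 1
2 = 2*1 + 0
Back-substitute:
1 = 13 − 6·2
1 = −6·2368 + 1093·13
So 13·1093 ≡ 1 (mod 2368), hence d = 1093.

1093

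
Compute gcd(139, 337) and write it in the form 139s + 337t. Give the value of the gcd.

1

Apply Euclid's algorithm to 337 and 139:
337 = 2*139 + 59
139 = 2*59 + 21
59 = 2*21 + 17
21 = 1*17 + 4
17 = 4*4 + 1
4 = 4*1 + 0
gcd(139, 337) = 1.
Express as a combination:
1 = 17 − 4·4
1 = −4·21 + 5·17
1 = 5·59 − 14·21
1 = −14·139 + 33·59
1 = 33·337 − 80·139
So 1 = (33)·337 + (-80)·139.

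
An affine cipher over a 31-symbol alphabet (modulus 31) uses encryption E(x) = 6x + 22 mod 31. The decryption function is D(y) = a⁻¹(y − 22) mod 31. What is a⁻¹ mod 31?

Apply the Euclidean algorithm to 31 and 6:
31 = 5·6 + 1
6 = 6·1 + 0
gcd = 1, so the inverse exists. Back-substitute:
1 = 31 − 5·6
Hence 6⁻¹ ≡ -5 ≡ 26 (mod 31).

26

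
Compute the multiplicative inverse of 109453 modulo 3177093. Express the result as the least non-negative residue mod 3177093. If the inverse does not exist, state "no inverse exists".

gcd(3177093, 109453) by repeated division:
3177093 = 29×109453 + 2956
109453 = 37×2956 + 81
2956 = 36×81 + 40
81 = 2×40 + 1
40 = 40×1 + 0
The gcd is 1. Working backward:
1 = 81 − 2·40
1 = −2·2956 + 73·81
1 = 73·109453 − 2703·2956
1 = −2703·3177093 + 78460·109453
So 109453·78460 ≡ 1 (mod 3177093).

78460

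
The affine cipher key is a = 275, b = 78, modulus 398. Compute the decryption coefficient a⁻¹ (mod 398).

55

Extended Euclidean algorithm:
398 = 1×275 + 123
275 = 2×123 + 29
123 = 4×29 + 7
29 = 4×7 + 1
7 = 7×1 + 0
gcd = 1, so the inverse exists. Back-substitute:
1 = 29 − 4·7
1 = −4·123 + 17·29
1 = 17·275 − 38·123
1 = −38·398 + 55·275
So 275·55 ≡ 1 (mod 398).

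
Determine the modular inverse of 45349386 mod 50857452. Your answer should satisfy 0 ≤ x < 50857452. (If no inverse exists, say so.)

Euclidean algorithm on 50857452, 45349386:
50857452 = 1×45349386 + 5508066
45349386 = 8×5508066 + 1284858
5508066 = 4×1284858 + 368634
1284858 = 3×368634 + 178956
368634 = 2×178956 + 10722
178956 = 16×10722 + 7404
10722 = 1×7404 + 3318
7404 = 2×3318 + 768
3318 = 4×768 + 246
768 = 3×246 + 30
246 = 8×30 + 6
30 = 5×6 + 0
gcd(45349386, 50857452) = 6 ≠ 1, so 45349386 has no multiplicative inverse modulo 50857452.

no inverse exists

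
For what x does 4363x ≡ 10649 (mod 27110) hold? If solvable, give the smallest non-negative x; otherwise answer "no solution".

20613

First find gcd(4363, 27110):
27110 = 6*4363 + 932
4363 = 4*932 + 635
932 = 1*635 + 297
635 = 2*297 + 41
297 = 7*41 + 10
41 = 4*10 + 1
10 = 10*1 + 0
gcd = 1, so a unique solution mod 27110 exists.
Back-substitute for the Bézout coefficients:
1 = 41 − 4·10
1 = −4·297 + 29·41
1 = 29·635 − 62·297
1 = −62·932 + 91·635
1 = 91·4363 − 426·932
1 = −426·27110 + 2647·4363
So 4363·(2647) ≡ 1 (mod 27110), giving 4363⁻¹ ≡ 2647.
x ≡ 4363⁻¹·10649 ≡ 2647·10649 ≡ 20613 (mod 27110).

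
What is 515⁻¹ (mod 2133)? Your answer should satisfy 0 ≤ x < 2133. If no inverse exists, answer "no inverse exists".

Extended Euclidean algorithm:
2133 = 4*515 + 73
515 = 7*73 + 4
73 = 18*4 + 1
4 = 4*1 + 0
gcd = 1, so the inverse exists. Back-substitute:
1 = 73 − 18·4
1 = −18·515 + 127·73
1 = 127·2133 − 526·515
Hence 515⁻¹ ≡ -526 ≡ 1607 (mod 2133).

1607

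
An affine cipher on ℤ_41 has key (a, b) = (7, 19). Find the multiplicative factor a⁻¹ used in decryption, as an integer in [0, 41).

6

Run Euclid on (41, 7):
41 = 5*7 + 6
7 = 1*6 + 1
6 = 6*1 + 0
Since gcd(7, 41) = 1, back-substitute to write 1 as a combination:
1 = 7 − 6
1 = −41 + 6·7
So 7·6 ≡ 1 (mod 41).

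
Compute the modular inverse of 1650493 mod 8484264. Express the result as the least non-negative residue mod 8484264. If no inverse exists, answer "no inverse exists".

gcd(8484264, 1650493) by repeated division:
8484264 = 5×1650493 + 231799
1650493 = 7×231799 + 27900
231799 = 8×27900 + 8599
27900 = 3×8599 + 2103
8599 = 4×2103 + 187
2103 = 11×187 + 46
187 = 4×46 + 3
46 = 15×3 + 1
3 = 3×1 + 0
gcd = 1, so the inverse exists. Back-substitute:
1 = 46 − 15·3
1 = −15·187 + 61·46
1 = 61·2103 − 686·187
1 = −686·8599 + 2805·2103
1 = 2805·27900 − 9101·8599
1 = −9101·231799 + 75613·27900
1 = 75613·1650493 − 538392·231799
1 = −538392·8484264 + 2767573·1650493
So 1650493·2767573 ≡ 1 (mod 8484264).

2767573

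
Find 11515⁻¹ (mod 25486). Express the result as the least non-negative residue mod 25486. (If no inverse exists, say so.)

Run Euclid on (25486, 11515):
25486 = 2*11515 + 2456
11515 = 4*2456 + 1691
2456 = 1*1691 + 765
1691 = 2*765 + 161
765 = 4*161 + 121
161 = 1*121 + 40
121 = 3*40 + 1
40 = 40*1 + 0
The gcd is 1. Working backward:
1 = 121 − 3·40
1 = −3·161 + 4·121
1 = 4·765 − 19·161
1 = −19·1691 + 42·765
1 = 42·2456 − 61·1691
1 = −61·11515 + 286·2456
1 = 286·25486 − 633·11515
Hence 11515⁻¹ ≡ -633 ≡ 24853 (mod 25486).

24853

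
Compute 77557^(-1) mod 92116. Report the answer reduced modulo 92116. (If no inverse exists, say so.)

Apply the Euclidean algorithm to 92116 and 77557:
92116 = 1×77557 + 14559
77557 = 5×14559 + 4762
14559 = 3×4762 + 273
4762 = 17×273 + 121
273 = 2×121 + 31
121 = 3×31 + 28
31 = 1×28 + 3
28 = 9×3 + 1
3 = 3×1 + 0
Since gcd(77557, 92116) = 1, back-substitute to write 1 as a combination:
1 = 28 − 9·3
1 = −9·31 + 10·28
1 = 10·121 − 39·31
1 = −39·273 + 88·121
1 = 88·4762 − 1535·273
1 = −1535·14559 + 4693·4762
1 = 4693·77557 − 25000·14559
1 = −25000·92116 + 29693·77557
So 77557·29693 ≡ 1 (mod 92116).

29693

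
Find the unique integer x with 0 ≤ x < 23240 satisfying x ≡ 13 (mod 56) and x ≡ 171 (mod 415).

22581

Write x = 13 + 56·k. Then 56·k ≡ 171 − 13 ≡ 158 (mod 415).
Need 56⁻¹ mod 415. Extended Euclid on (415, 56):
415 = 7·56 + 23
56 = 2·23 + 10
23 = 2·10 + 3
10 = 3·3 + 1
3 = 3·1 + 0
Back-substitute:
1 = 10 − 3·3
1 = −3·23 + 7·10
1 = 7·56 − 17·23
1 = −17·415 + 126·56
56⁻¹ ≡ 126 (mod 415), so k ≡ 126·158 ≡ 403 (mod 415).
x = 13 + 56·403 = 22581.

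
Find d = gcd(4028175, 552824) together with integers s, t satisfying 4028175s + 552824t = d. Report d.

1

Apply Euclid's algorithm to 4028175 and 552824:
4028175 = 7·552824 + 158407
552824 = 3·158407 + 77603
158407 = 2·77603 + 3201
77603 = 24·3201 + 779
3201 = 4·779 + 85
779 = 9·85 + 14
85 = 6·14 + 1
14 = 14·1 + 0
gcd(4028175, 552824) = 1.
Express as a combination:
1 = 85 − 6·14
1 = −6·779 + 55·85
1 = 55·3201 − 226·779
1 = −226·77603 + 5479·3201
1 = 5479·158407 − 11184·77603
1 = −11184·552824 + 39031·158407
1 = 39031·4028175 − 284401·552824
So 1 = (39031)·4028175 + (-284401)·552824.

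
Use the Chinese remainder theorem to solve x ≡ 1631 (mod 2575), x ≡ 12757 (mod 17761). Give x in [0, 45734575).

Write x = 1631 + 2575·k. Then 2575·k ≡ 12757 − 1631 ≡ 11126 (mod 17761).
Need 2575⁻¹ mod 17761. Extended Euclid on (17761, 2575):
17761 = 6×2575 + 2311
2575 = 1×2311 + 264
2311 = 8×264 + 199
264 = 1×199 + 65
199 = 3×65 + 4
65 = 16×4 + 1
4 = 4×1 + 0
Back-substitute:
1 = 65 − 16·4
1 = −16·199 + 49·65
1 = 49·264 − 65·199
1 = −65·2311 + 569·264
1 = 569·2575 − 634·2311
1 = −634·17761 + 4373·2575
2575⁻¹ ≡ 4373 (mod 17761), so k ≡ 4373·11126 ≡ 6619 (mod 17761).
x = 1631 + 2575·6619 = 17045556.

17045556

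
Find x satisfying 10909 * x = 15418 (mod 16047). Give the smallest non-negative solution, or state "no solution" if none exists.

First find gcd(10909, 16047):
16047 = 1*10909 + 5138
10909 = 2*5138 + 633
5138 = 8*633 + 74
633 = 8*74 + 41
74 = 1*41 + 33
41 = 1*33 + 8
33 = 4*8 + 1
8 = 8*1 + 0
gcd = 1, so a unique solution mod 16047 exists.
Back-substitute for the Bézout coefficients:
1 = 33 − 4·8
1 = −4·41 + 5·33
1 = 5·74 − 9·41
1 = −9·633 + 77·74
1 = 77·5138 − 625·633
1 = −625·10909 + 1327·5138
1 = 1327·16047 − 1952·10909
So 10909·(-1952) ≡ 1 (mod 16047), giving 10909⁻¹ ≡ 14095.
x ≡ 10909⁻¹·15418 ≡ 14095·15418 ≡ 8236 (mod 16047).

8236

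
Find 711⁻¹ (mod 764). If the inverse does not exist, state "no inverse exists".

Extended Euclidean algorithm:
764 = 1·711 + 53
711 = 13·53 + 22
53 = 2·22 + 9
22 = 2·9 + 4
9 = 2·4 + 1
4 = 4·1 + 0
The gcd is 1. Working backward:
1 = 9 − 2·4
1 = −2·22 + 5·9
1 = 5·53 − 12·22
1 = −12·711 + 161·53
1 = 161·764 − 173·711
Thus 711·(-173) ≡ 1 (mod 764); reducing, -173 mod 764 = 591.

591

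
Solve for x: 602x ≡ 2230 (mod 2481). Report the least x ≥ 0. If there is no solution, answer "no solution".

1883

First find gcd(602, 2481):
2481 = 4*602 + 73
602 = 8*73 + 18
73 = 4*18 + 1
18 = 18*1 + 0
gcd = 1, so a unique solution mod 2481 exists.
Back-substitute for the Bézout coefficients:
1 = 73 − 4·18
1 = −4·602 + 33·73
1 = 33·2481 − 136·602
So 602·(-136) ≡ 1 (mod 2481), giving 602⁻¹ ≡ 2345.
x ≡ 602⁻¹·2230 ≡ 2345·2230 ≡ 1883 (mod 2481).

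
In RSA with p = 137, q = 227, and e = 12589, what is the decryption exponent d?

φ(n) = (p−1)(q−1) = 136·226 = 30736.
Need d with 12589·d ≡ 1 (mod 30736). Apply the extended Euclidean algorithm:
30736 = 2×12589 + 5558
12589 = 2×5558 + 1473
5558 = 3×1473 + 1139
1473 = 1×1139 + 334
1139 = 3×334 + 137
334 = 2×137 + 60
137 = 2×60 + 17
60 = 3×17 + 9
17 = 1×9 + 8
9 = 1×8 + 1
8 = 8×1 + 0
Back-substitute:
1 = 9 − 8
1 = −17 + 2·9
1 = 2·60 − 7·17
1 = −7·137 + 16·60
1 = 16·334 − 39·137
1 = −39·1139 + 133·334
1 = 133·1473 − 172·1139
1 = −172·5558 + 649·1473
1 = 649·12589 − 1470·5558
1 = −1470·30736 + 3589·12589
So 12589·3589 ≡ 1 (mod 30736), hence d = 3589.

3589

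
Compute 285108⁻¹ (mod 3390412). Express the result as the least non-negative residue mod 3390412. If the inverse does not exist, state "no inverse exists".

Compute gcd(285108, 3390412):
3390412 = 11×285108 + 254224
285108 = 1×254224 + 30884
254224 = 8×30884 + 7152
30884 = 4×7152 + 2276
7152 = 3×2276 + 324
2276 = 7×324 + 8
324 = 40×8 + 4
8 = 2×4 + 0
gcd(285108, 3390412) = 4 ≠ 1, so 285108 has no multiplicative inverse modulo 3390412.

no inverse exists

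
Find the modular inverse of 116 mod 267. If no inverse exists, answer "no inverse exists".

122

Apply the Euclidean algorithm to 267 and 116:
267 = 2*116 + 35
116 = 3*35 + 11
35 = 3*11 + 2
11 = 5*2 + 1
2 = 2*1 + 0
The gcd is 1. Working backward:
1 = 11 − 5·2
1 = −5·35 + 16·11
1 = 16·116 − 53·35
1 = −53·267 + 122·116
So 116·122 ≡ 1 (mod 267).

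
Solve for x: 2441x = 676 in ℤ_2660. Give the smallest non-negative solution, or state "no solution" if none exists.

1916

First find gcd(2441, 2660):
2660 = 1×2441 + 219
2441 = 11×219 + 32
219 = 6×32 + 27
32 = 1×27 + 5
27 = 5×5 + 2
5 = 2×2 + 1
2 = 2×1 + 0
gcd = 1, so a unique solution mod 2660 exists.
Back-substitute for the Bézout coefficients:
1 = 5 − 2·2
1 = −2·27 + 11·5
1 = 11·32 − 13·27
1 = −13·219 + 89·32
1 = 89·2441 − 992·219
1 = −992·2660 + 1081·2441
So 2441·(1081) ≡ 1 (mod 2660), giving 2441⁻¹ ≡ 1081.
x ≡ 2441⁻¹·676 ≡ 1081·676 ≡ 1916 (mod 2660).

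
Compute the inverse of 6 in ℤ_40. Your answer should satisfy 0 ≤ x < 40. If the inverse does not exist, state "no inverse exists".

Euclidean algorithm on 40, 6:
40 = 6·6 + 4
6 = 1·4 + 2
4 = 2·2 + 0
Since gcd = 2 > 1, 6 is not a unit mod 40.

no inverse exists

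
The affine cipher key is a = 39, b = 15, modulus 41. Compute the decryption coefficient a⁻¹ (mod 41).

20

Apply the Euclidean algorithm to 41 and 39:
41 = 1*39 + 2
39 = 19*2 + 1
2 = 2*1 + 0
Since gcd(39, 41) = 1, back-substitute to write 1 as a combination:
1 = 39 − 19·2
1 = −19·41 + 20·39
So 39·20 ≡ 1 (mod 41).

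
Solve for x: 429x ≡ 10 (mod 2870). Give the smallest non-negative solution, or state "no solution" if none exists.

950

First find gcd(429, 2870):
2870 = 6·429 + 296
429 = 1·296 + 133
296 = 2·133 + 30
133 = 4·30 + 13
30 = 2·13 + 4
13 = 3·4 + 1
4 = 4·1 + 0
gcd = 1, so a unique solution mod 2870 exists.
Back-substitute for the Bézout coefficients:
1 = 13 − 3·4
1 = −3·30 + 7·13
1 = 7·133 − 31·30
1 = −31·296 + 69·133
1 = 69·429 − 100·296
1 = −100·2870 + 669·429
So 429·(669) ≡ 1 (mod 2870), giving 429⁻¹ ≡ 669.
x ≡ 429⁻¹·10 ≡ 669·10 ≡ 950 (mod 2870).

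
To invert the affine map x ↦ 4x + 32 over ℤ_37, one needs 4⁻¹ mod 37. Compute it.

gcd(37, 4) by repeated division:
37 = 9*4 + 1
4 = 4*1 + 0
The gcd is 1. Working backward:
1 = 37 − 9·4
So 4·(-9) ≡ 1 (mod 37), and -9 ≡ 28 (mod 37).

28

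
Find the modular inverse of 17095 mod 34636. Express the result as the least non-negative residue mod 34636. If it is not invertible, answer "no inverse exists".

Run Euclid on (34636, 17095):
34636 = 2·17095 + 446
17095 = 38·446 + 147
446 = 3·147 + 5
147 = 29·5 + 2
5 = 2·2 + 1
2 = 2·1 + 0
The gcd is 1. Working backward:
1 = 5 − 2·2
1 = −2·147 + 59·5
1 = 59·446 − 179·147
1 = −179·17095 + 6861·446
1 = 6861·34636 − 13901·17095
Hence 17095⁻¹ ≡ -13901 ≡ 20735 (mod 34636).

20735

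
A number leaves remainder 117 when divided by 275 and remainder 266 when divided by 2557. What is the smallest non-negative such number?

621617

Write x = 117 + 275·k. Then 275·k ≡ 266 − 117 ≡ 149 (mod 2557).
Need 275⁻¹ mod 2557. Extended Euclid on (2557, 275):
2557 = 9*275 + 82
275 = 3*82 + 29
82 = 2*29 + 24
29 = 1*24 + 5
24 = 4*5 + 4
5 = 1*4 + 1
4 = 4*1 + 0
Back-substitute:
1 = 5 − 4
1 = −24 + 5·5
1 = 5·29 − 6·24
1 = −6·82 + 17·29
1 = 17·275 − 57·82
1 = −57·2557 + 530·275
275⁻¹ ≡ 530 (mod 2557), so k ≡ 530·149 ≡ 2260 (mod 2557).
x = 117 + 275·2260 = 621617.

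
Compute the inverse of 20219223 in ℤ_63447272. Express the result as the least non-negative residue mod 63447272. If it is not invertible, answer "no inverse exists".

18401031

gcd(63447272, 20219223) by repeated division:
63447272 = 3*20219223 + 2789603
20219223 = 7*2789603 + 692002
2789603 = 4*692002 + 21595
692002 = 32*21595 + 962
21595 = 22*962 + 431
962 = 2*431 + 100
431 = 4*100 + 31
100 = 3*31 + 7
31 = 4*7 + 3
7 = 2*3 + 1
3 = 3*1 + 0
gcd = 1, so the inverse exists. Back-substitute:
1 = 7 − 2·3
1 = −2·31 + 9·7
1 = 9·100 − 29·31
1 = −29·431 + 125·100
1 = 125·962 − 279·431
1 = −279·21595 + 6263·962
1 = 6263·692002 − 200695·21595
1 = −200695·2789603 + 809043·692002
1 = 809043·20219223 − 5863996·2789603
1 = −5863996·63447272 + 18401031·20219223
So 20219223·18401031 ≡ 1 (mod 63447272).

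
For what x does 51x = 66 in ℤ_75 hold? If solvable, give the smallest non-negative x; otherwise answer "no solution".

16

First find gcd(51, 75):
75 = 1*51 + 24
51 = 2*24 + 3
24 = 8*3 + 0
gcd = 3 and 3 | 66, so solutions exist. Divide through by 3: 17x ≡ 22 (mod 25).
Now find 17⁻¹ mod 25:
25 = 1·17 + 8
17 = 2·8 + 1
8 = 8·1 + 0
Back-substitute:
1 = 17 − 2·8
1 = −2·25 + 3·17
So 17⁻¹ ≡ 3 (mod 25).
Then x ≡ 3·22 ≡ 16 (mod 25); the smallest non-negative solution is x = 16.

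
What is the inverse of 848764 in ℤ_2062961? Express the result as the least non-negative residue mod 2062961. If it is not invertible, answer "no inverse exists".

637569

Run Euclid on (2062961, 848764):
2062961 = 2×848764 + 365433
848764 = 2×365433 + 117898
365433 = 3×117898 + 11739
117898 = 10×11739 + 508
11739 = 23×508 + 55
508 = 9×55 + 13
55 = 4×13 + 3
13 = 4×3 + 1
3 = 3×1 + 0
gcd = 1, so the inverse exists. Back-substitute:
1 = 13 − 4·3
1 = −4·55 + 17·13
1 = 17·508 − 157·55
1 = −157·11739 + 3628·508
1 = 3628·117898 − 36437·11739
1 = −36437·365433 + 112939·117898
1 = 112939·848764 − 262315·365433
1 = −262315·2062961 + 637569·848764
So 848764·637569 ≡ 1 (mod 2062961).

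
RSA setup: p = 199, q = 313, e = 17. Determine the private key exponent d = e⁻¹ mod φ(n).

φ(n) = (p−1)(q−1) = 198·312 = 61776.
Need d with 17·d ≡ 1 (mod 61776). Apply the extended Euclidean algorithm:
61776 = 3633×17 + 15
17 = 1×15 + 2
15 = 7×2 + 1
2 = 2×1 + 0
Back-substitute:
1 = 15 − 7·2
1 = −7·17 + 8·15
1 = 8·61776 − 29071·17
So 17·(-29071) ≡ 1 (mod 61776), hence d ≡ -29071 ≡ 32705 (mod 61776).

32705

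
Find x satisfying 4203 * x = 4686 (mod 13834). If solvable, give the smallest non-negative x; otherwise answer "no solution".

First find gcd(4203, 13834):
13834 = 3×4203 + 1225
4203 = 3×1225 + 528
1225 = 2×528 + 169
528 = 3×169 + 21
169 = 8×21 + 1
21 = 21×1 + 0
gcd = 1, so a unique solution mod 13834 exists.
Back-substitute for the Bézout coefficients:
1 = 169 − 8·21
1 = −8·528 + 25·169
1 = 25·1225 − 58·528
1 = −58·4203 + 199·1225
1 = 199·13834 − 655·4203
So 4203·(-655) ≡ 1 (mod 13834), giving 4203⁻¹ ≡ 13179.
x ≡ 4203⁻¹·4686 ≡ 13179·4686 ≡ 1818 (mod 13834).

1818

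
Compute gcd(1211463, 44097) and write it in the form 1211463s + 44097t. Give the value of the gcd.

3

Repeated division:
1211463 = 27·44097 + 20844
44097 = 2·20844 + 2409
20844 = 8·2409 + 1572
2409 = 1·1572 + 837
1572 = 1·837 + 735
837 = 1·735 + 102
735 = 7·102 + 21
102 = 4·21 + 18
21 = 1·18 + 3
18 = 6·3 + 0
gcd(1211463, 44097) = 3.
Express as a combination:
3 = 21 − 18
3 = −102 + 5·21
3 = 5·735 − 36·102
3 = −36·837 + 41·735
3 = 41·1572 − 77·837
3 = −77·2409 + 118·1572
3 = 118·20844 − 1021·2409
3 = −1021·44097 + 2160·20844
3 = 2160·1211463 − 59341·44097
So 3 = (2160)·1211463 + (-59341)·44097.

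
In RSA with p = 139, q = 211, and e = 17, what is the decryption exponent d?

11933

φ(n) = (p−1)(q−1) = 138·210 = 28980.
Need d with 17·d ≡ 1 (mod 28980). Apply the extended Euclidean algorithm:
28980 = 1704×17 + 12
17 = 1×12 + 5
12 = 2×5 + 2
5 = 2×2 + 1
2 = 2×1 + 0
Back-substitute:
1 = 5 − 2·2
1 = −2·12 + 5·5
1 = 5·17 − 7·12
1 = −7·28980 + 11933·17
So 17·11933 ≡ 1 (mod 28980), hence d = 11933.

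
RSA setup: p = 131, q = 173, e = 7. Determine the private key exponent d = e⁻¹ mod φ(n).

φ(n) = (p−1)(q−1) = 130·172 = 22360.
Need d with 7·d ≡ 1 (mod 22360). Apply the extended Euclidean algorithm:
22360 = 3194·7 + 2
7 = 3·2 + 1
2 = 2·1 + 0
Back-substitute:
1 = 7 − 3·2
1 = −3·22360 + 9583·7
So 7·9583 ≡ 1 (mod 22360), hence d = 9583.

9583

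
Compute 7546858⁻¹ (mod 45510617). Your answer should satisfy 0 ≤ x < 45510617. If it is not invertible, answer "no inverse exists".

gcd(45510617, 7546858) by repeated division:
45510617 = 6×7546858 + 229469
7546858 = 32×229469 + 203850
229469 = 1×203850 + 25619
203850 = 7×25619 + 24517
25619 = 1×24517 + 1102
24517 = 22×1102 + 273
1102 = 4×273 + 10
273 = 27×10 + 3
10 = 3×3 + 1
3 = 3×1 + 0
gcd = 1, so the inverse exists. Back-substitute:
1 = 10 − 3·3
1 = −3·273 + 82·10
1 = 82·1102 − 331·273
1 = −331·24517 + 7364·1102
1 = 7364·25619 − 7695·24517
1 = −7695·203850 + 61229·25619
1 = 61229·229469 − 68924·203850
1 = −68924·7546858 + 2266797·229469
1 = 2266797·45510617 − 13669706·7546858
So 7546858·(-13669706) ≡ 1 (mod 45510617), and -13669706 ≡ 31840911 (mod 45510617).

31840911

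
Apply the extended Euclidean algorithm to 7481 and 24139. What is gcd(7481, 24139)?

1

Euclidean algorithm:
24139 = 3×7481 + 1696
7481 = 4×1696 + 697
1696 = 2×697 + 302
697 = 2×302 + 93
302 = 3×93 + 23
93 = 4×23 + 1
23 = 23×1 + 0
gcd(7481, 24139) = 1.
Express as a combination:
1 = 93 − 4·23
1 = −4·302 + 13·93
1 = 13·697 − 30·302
1 = −30·1696 + 73·697
1 = 73·7481 − 322·1696
1 = −322·24139 + 1039·7481
So 1 = (-322)·24139 + (1039)·7481.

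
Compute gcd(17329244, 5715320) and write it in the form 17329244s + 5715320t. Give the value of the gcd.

4

Repeated division:
17329244 = 3*5715320 + 183284
5715320 = 31*183284 + 33516
183284 = 5*33516 + 15704
33516 = 2*15704 + 2108
15704 = 7*2108 + 948
2108 = 2*948 + 212
948 = 4*212 + 100
212 = 2*100 + 12
100 = 8*12 + 4
12 = 3*4 + 0
gcd(17329244, 5715320) = 4.
Express as a combination:
4 = 100 − 8·12
4 = −8·212 + 17·100
4 = 17·948 − 76·212
4 = −76·2108 + 169·948
4 = 169·15704 − 1259·2108
4 = −1259·33516 + 2687·15704
4 = 2687·183284 − 14694·33516
4 = −14694·5715320 + 458201·183284
4 = 458201·17329244 − 1389297·5715320
So 4 = (458201)·17329244 + (-1389297)·5715320.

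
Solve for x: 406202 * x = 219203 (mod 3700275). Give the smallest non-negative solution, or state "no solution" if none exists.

1219564

First find gcd(406202, 3700275):
3700275 = 9×406202 + 44457
406202 = 9×44457 + 6089
44457 = 7×6089 + 1834
6089 = 3×1834 + 587
1834 = 3×587 + 73
587 = 8×73 + 3
73 = 24×3 + 1
3 = 3×1 + 0
gcd = 1, so a unique solution mod 3700275 exists.
Back-substitute for the Bézout coefficients:
1 = 73 − 24·3
1 = −24·587 + 193·73
1 = 193·1834 − 603·587
1 = −603·6089 + 2002·1834
1 = 2002·44457 − 14617·6089
1 = −14617·406202 + 133555·44457
1 = 133555·3700275 − 1216612·406202
So 406202·(-1216612) ≡ 1 (mod 3700275), giving 406202⁻¹ ≡ 2483663.
x ≡ 406202⁻¹·219203 ≡ 2483663·219203 ≡ 1219564 (mod 3700275).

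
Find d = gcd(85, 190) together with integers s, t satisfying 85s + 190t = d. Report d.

Euclidean algorithm:
190 = 2·85 + 20
85 = 4·20 + 5
20 = 4·5 + 0
gcd(85, 190) = 5.
Express as a combination:
5 = 85 − 4·20
5 = −4·190 + 9·85
So 5 = (-4)·190 + (9)·85.

5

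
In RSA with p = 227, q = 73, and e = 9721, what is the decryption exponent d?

φ(n) = (p−1)(q−1) = 226·72 = 16272.
Need d with 9721·d ≡ 1 (mod 16272). Apply the extended Euclidean algorithm:
16272 = 1*9721 + 6551
9721 = 1*6551 + 3170
6551 = 2*3170 + 211
3170 = 15*211 + 5
211 = 42*5 + 1
5 = 5*1 + 0
Back-substitute:
1 = 211 − 42·5
1 = −42·3170 + 631·211
1 = 631·6551 − 1304·3170
1 = −1304·9721 + 1935·6551
1 = 1935·16272 − 3239·9721
So 9721·(-3239) ≡ 1 (mod 16272), hence d ≡ -3239 ≡ 13033 (mod 16272).

13033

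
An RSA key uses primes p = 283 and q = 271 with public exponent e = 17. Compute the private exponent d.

φ(n) = (p−1)(q−1) = 282·270 = 76140.
Need d with 17·d ≡ 1 (mod 76140). Apply the extended Euclidean algorithm:
76140 = 4478*17 + 14
17 = 1*14 + 3
14 = 4*3 + 2
3 = 1*2 + 1
2 = 2*1 + 0
Back-substitute:
1 = 3 − 2
1 = −14 + 5·3
1 = 5·17 − 6·14
1 = −6·76140 + 26873·17
So 17·26873 ≡ 1 (mod 76140), hence d = 26873.

26873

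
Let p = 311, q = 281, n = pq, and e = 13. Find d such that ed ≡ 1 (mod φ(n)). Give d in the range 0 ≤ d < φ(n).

6677

φ(n) = (p−1)(q−1) = 310·280 = 86800.
Need d with 13·d ≡ 1 (mod 86800). Apply the extended Euclidean algorithm:
86800 = 6676·13 + 12
13 = 1·12 + 1
12 = 12·1 + 0
Back-substitute:
1 = 13 − 12
1 = −86800 + 6677·13
So 13·6677 ≡ 1 (mod 86800), hence d = 6677.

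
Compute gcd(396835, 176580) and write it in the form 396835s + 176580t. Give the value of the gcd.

5

Repeated division:
396835 = 2*176580 + 43675
176580 = 4*43675 + 1880
43675 = 23*1880 + 435
1880 = 4*435 + 140
435 = 3*140 + 15
140 = 9*15 + 5
15 = 3*5 + 0
gcd(396835, 176580) = 5.
Working backward:
5 = 140 − 9·15
5 = −9·435 + 28·140
5 = 28·1880 − 121·435
5 = −121·43675 + 2811·1880
5 = 2811·176580 − 11365·43675
5 = −11365·396835 + 25541·176580
So 5 = (-11365)·396835 + (25541)·176580.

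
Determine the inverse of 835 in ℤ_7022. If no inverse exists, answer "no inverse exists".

gcd(7022, 835) by repeated division:
7022 = 8·835 + 342
835 = 2·342 + 151
342 = 2·151 + 40
151 = 3·40 + 31
40 = 1·31 + 9
31 = 3·9 + 4
9 = 2·4 + 1
4 = 4·1 + 0
The gcd is 1. Working backward:
1 = 9 − 2·4
1 = −2·31 + 7·9
1 = 7·40 − 9·31
1 = −9·151 + 34·40
1 = 34·342 − 77·151
1 = −77·835 + 188·342
1 = 188·7022 − 1581·835
So 835·(-1581) ≡ 1 (mod 7022), and -1581 ≡ 5441 (mod 7022).

5441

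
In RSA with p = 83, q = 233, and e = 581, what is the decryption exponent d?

φ(n) = (p−1)(q−1) = 82·232 = 19024.
Need d with 581·d ≡ 1 (mod 19024). Apply the extended Euclidean algorithm:
19024 = 32×581 + 432
581 = 1×432 + 149
432 = 2×149 + 134
149 = 1×134 + 15
134 = 8×15 + 14
15 = 1×14 + 1
14 = 14×1 + 0
Back-substitute:
1 = 15 − 14
1 = −134 + 9·15
1 = 9·149 − 10·134
1 = −10·432 + 29·149
1 = 29·581 − 39·432
1 = −39·19024 + 1277·581
So 581·1277 ≡ 1 (mod 19024), hence d = 1277.

1277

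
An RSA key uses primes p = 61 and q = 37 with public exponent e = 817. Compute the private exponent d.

193

φ(n) = (p−1)(q−1) = 60·36 = 2160.
Need d with 817·d ≡ 1 (mod 2160). Apply the extended Euclidean algorithm:
2160 = 2*817 + 526
817 = 1*526 + 291
526 = 1*291 + 235
291 = 1*235 + 56
235 = 4*56 + 11
56 = 5*11 + 1
11 = 11*1 + 0
Back-substitute:
1 = 56 − 5·11
1 = −5·235 + 21·56
1 = 21·291 − 26·235
1 = −26·526 + 47·291
1 = 47·817 − 73·526
1 = −73·2160 + 193·817
So 817·193 ≡ 1 (mod 2160), hence d = 193.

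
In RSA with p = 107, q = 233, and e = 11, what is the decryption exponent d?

6707

φ(n) = (p−1)(q−1) = 106·232 = 24592.
Need d with 11·d ≡ 1 (mod 24592). Apply the extended Euclidean algorithm:
24592 = 2235×11 + 7
11 = 1×7 + 4
7 = 1×4 + 3
4 = 1×3 + 1
3 = 3×1 + 0
Back-substitute:
1 = 4 − 3
1 = −7 + 2·4
1 = 2·11 − 3·7
1 = −3·24592 + 6707·11
So 11·6707 ≡ 1 (mod 24592), hence d = 6707.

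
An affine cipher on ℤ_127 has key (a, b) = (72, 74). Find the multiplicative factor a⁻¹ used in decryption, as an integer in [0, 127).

Run Euclid on (127, 72):
127 = 1·72 + 55
72 = 1·55 + 17
55 = 3·17 + 4
17 = 4·4 + 1
4 = 4·1 + 0
gcd = 1, so the inverse exists. Back-substitute:
1 = 17 − 4·4
1 = −4·55 + 13·17
1 = 13·72 − 17·55
1 = −17·127 + 30·72
So 72·30 ≡ 1 (mod 127).

30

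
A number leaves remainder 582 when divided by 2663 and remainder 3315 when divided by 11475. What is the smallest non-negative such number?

Write x = 582 + 2663·k. Then 2663·k ≡ 3315 − 582 ≡ 2733 (mod 11475).
Need 2663⁻¹ mod 11475. Extended Euclid on (11475, 2663):
11475 = 4*2663 + 823
2663 = 3*823 + 194
823 = 4*194 + 47
194 = 4*47 + 6
47 = 7*6 + 5
6 = 1*5 + 1
5 = 5*1 + 0
Back-substitute:
1 = 6 − 5
1 = −47 + 8·6
1 = 8·194 − 33·47
1 = −33·823 + 140·194
1 = 140·2663 − 453·823
1 = −453·11475 + 1952·2663
2663⁻¹ ≡ 1952 (mod 11475), so k ≡ 1952·2733 ≡ 10416 (mod 11475).
x = 582 + 2663·10416 = 27738390.

27738390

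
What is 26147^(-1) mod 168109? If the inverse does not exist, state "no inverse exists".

23853

gcd(168109, 26147) by repeated division:
168109 = 6×26147 + 11227
26147 = 2×11227 + 3693
11227 = 3×3693 + 148
3693 = 24×148 + 141
148 = 1×141 + 7
141 = 20×7 + 1
7 = 7×1 + 0
The gcd is 1. Working backward:
1 = 141 − 20·7
1 = −20·148 + 21·141
1 = 21·3693 − 524·148
1 = −524·11227 + 1593·3693
1 = 1593·26147 − 3710·11227
1 = −3710·168109 + 23853·26147
So 26147·23853 ≡ 1 (mod 168109).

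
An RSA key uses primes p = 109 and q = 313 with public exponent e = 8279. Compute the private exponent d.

15047

φ(n) = (p−1)(q−1) = 108·312 = 33696.
Need d with 8279·d ≡ 1 (mod 33696). Apply the extended Euclidean algorithm:
33696 = 4*8279 + 580
8279 = 14*580 + 159
580 = 3*159 + 103
159 = 1*103 + 56
103 = 1*56 + 47
56 = 1*47 + 9
47 = 5*9 + 2
9 = 4*2 + 1
2 = 2*1 + 0
Back-substitute:
1 = 9 − 4·2
1 = −4·47 + 21·9
1 = 21·56 − 25·47
1 = −25·103 + 46·56
1 = 46·159 − 71·103
1 = −71·580 + 259·159
1 = 259·8279 − 3697·580
1 = −3697·33696 + 15047·8279
So 8279·15047 ≡ 1 (mod 33696), hence d = 15047.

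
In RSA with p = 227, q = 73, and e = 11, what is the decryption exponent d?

10355

φ(n) = (p−1)(q−1) = 226·72 = 16272.
Need d with 11·d ≡ 1 (mod 16272). Apply the extended Euclidean algorithm:
16272 = 1479×11 + 3
11 = 3×3 + 2
3 = 1×2 + 1
2 = 2×1 + 0
Back-substitute:
1 = 3 − 2
1 = −11 + 4·3
1 = 4·16272 − 5917·11
So 11·(-5917) ≡ 1 (mod 16272), hence d ≡ -5917 ≡ 10355 (mod 16272).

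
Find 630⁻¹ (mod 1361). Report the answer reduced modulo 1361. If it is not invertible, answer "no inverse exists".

gcd(1361, 630) by repeated division:
1361 = 2×630 + 101
630 = 6×101 + 24
101 = 4×24 + 5
24 = 4×5 + 4
5 = 1×4 + 1
4 = 4×1 + 0
Since gcd(630, 1361) = 1, back-substitute to write 1 as a combination:
1 = 5 − 4
1 = −24 + 5·5
1 = 5·101 − 21·24
1 = −21·630 + 131·101
1 = 131·1361 − 283·630
So 630·(-283) ≡ 1 (mod 1361), and -283 ≡ 1078 (mod 1361).

1078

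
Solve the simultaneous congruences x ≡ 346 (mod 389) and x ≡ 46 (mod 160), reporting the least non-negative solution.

39246

Write x = 346 + 389·k. Then 389·k ≡ 46 − 346 ≡ 20 (mod 160).
Need 389⁻¹ mod 160. Extended Euclid on (160, 69):
160 = 2*69 + 22
69 = 3*22 + 3
22 = 7*3 + 1
3 = 3*1 + 0
Back-substitute:
1 = 22 − 7·3
1 = −7·69 + 22·22
1 = 22·160 − 51·69
389⁻¹ ≡ 109 (mod 160), so k ≡ 109·20 ≡ 100 (mod 160).
x = 346 + 389·100 = 39246.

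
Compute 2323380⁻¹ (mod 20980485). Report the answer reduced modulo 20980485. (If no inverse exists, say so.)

no inverse exists

Compute gcd(2323380, 20980485):
20980485 = 9·2323380 + 70065
2323380 = 33·70065 + 11235
70065 = 6·11235 + 2655
11235 = 4·2655 + 615
2655 = 4·615 + 195
615 = 3·195 + 30
195 = 6·30 + 15
30 = 2·15 + 0
Since gcd = 15 > 1, 2323380 is not a unit mod 20980485.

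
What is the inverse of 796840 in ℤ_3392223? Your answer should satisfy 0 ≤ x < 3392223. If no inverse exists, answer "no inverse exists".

Apply the Euclidean algorithm to 3392223 and 796840:
3392223 = 4*796840 + 204863
796840 = 3*204863 + 182251
204863 = 1*182251 + 22612
182251 = 8*22612 + 1355
22612 = 16*1355 + 932
1355 = 1*932 + 423
932 = 2*423 + 86
423 = 4*86 + 79
86 = 1*79 + 7
79 = 11*7 + 2
7 = 3*2 + 1
2 = 2*1 + 0
Since gcd(796840, 3392223) = 1, back-substitute to write 1 as a combination:
1 = 7 − 3·2
1 = −3·79 + 34·7
1 = 34·86 − 37·79
1 = −37·423 + 182·86
1 = 182·932 − 401·423
1 = −401·1355 + 583·932
1 = 583·22612 − 9729·1355
1 = −9729·182251 + 78415·22612
1 = 78415·204863 − 88144·182251
1 = −88144·796840 + 342847·204863
1 = 342847·3392223 − 1459532·796840
So 796840·(-1459532) ≡ 1 (mod 3392223), and -1459532 ≡ 1932691 (mod 3392223).

1932691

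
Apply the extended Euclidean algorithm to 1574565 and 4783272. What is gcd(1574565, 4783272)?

3

Repeated division:
4783272 = 3*1574565 + 59577
1574565 = 26*59577 + 25563
59577 = 2*25563 + 8451
25563 = 3*8451 + 210
8451 = 40*210 + 51
210 = 4*51 + 6
51 = 8*6 + 3
6 = 2*3 + 0
gcd(1574565, 4783272) = 3.
Back-substituting:
3 = 51 − 8·6
3 = −8·210 + 33·51
3 = 33·8451 − 1328·210
3 = −1328·25563 + 4017·8451
3 = 4017·59577 − 9362·25563
3 = −9362·1574565 + 247429·59577
3 = 247429·4783272 − 751649·1574565
So 3 = (247429)·4783272 + (-751649)·1574565.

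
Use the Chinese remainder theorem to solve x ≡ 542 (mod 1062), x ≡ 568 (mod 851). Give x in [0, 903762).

Write x = 542 + 1062·k. Then 1062·k ≡ 568 − 542 ≡ 26 (mod 851).
Need 1062⁻¹ mod 851. Extended Euclid on (851, 211):
851 = 4×211 + 7
211 = 30×7 + 1
7 = 7×1 + 0
Back-substitute:
1 = 211 − 30·7
1 = −30·851 + 121·211
1062⁻¹ ≡ 121 (mod 851), so k ≡ 121·26 ≡ 593 (mod 851).
x = 542 + 1062·593 = 630308.

630308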